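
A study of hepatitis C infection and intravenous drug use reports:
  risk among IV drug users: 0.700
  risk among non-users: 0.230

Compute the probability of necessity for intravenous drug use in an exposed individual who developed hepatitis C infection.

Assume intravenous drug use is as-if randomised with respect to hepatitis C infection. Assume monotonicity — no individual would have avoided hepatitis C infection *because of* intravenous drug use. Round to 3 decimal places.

PN ≈ 0.671

Let p₁ = 0.7, p₀ = 0.23.
Under exogeneity and monotonicity, PN = (p₁ − p₀) / p₁.
PN = (0.7 − 0.23) / 0.7 = 0.47 / 0.7 ≈ 0.6714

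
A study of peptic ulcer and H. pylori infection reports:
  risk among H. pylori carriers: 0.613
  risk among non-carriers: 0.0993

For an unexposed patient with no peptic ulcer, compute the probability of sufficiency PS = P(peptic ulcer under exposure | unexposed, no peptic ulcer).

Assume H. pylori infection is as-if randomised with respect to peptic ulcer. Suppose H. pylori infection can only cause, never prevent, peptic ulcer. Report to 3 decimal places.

Let p₁ = 0.613, p₀ = 0.0993.
Under exogeneity and monotonicity, PS = (p₁ − p₀) / (1 − p₀).
PS = (0.613 − 0.0993) / (1 − 0.0993) = 0.5137 / 0.9007 ≈ 0.5703

PS ≈ 0.570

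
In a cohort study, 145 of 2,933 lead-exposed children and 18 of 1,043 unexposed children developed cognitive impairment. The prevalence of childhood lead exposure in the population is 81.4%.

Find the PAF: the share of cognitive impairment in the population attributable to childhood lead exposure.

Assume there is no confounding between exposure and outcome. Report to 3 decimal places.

p₁ = P(outcome | exposed) = 145/2933 = 0.049437
p₀ = P(outcome | unexposed) = 18/1043 = 0.017258
Overall risk P(Y=1) = π·p₁ + (1−π)·p₀ = 0.814×0.049437 + 0.186×0.017258 = 0.043452.
Under exogeneity, PAF = [P(Y=1) − p₀] / P(Y=1).
PAF = (0.043452 − 0.017258) / 0.043452 ≈ 0.6028

PAF ≈ 0.603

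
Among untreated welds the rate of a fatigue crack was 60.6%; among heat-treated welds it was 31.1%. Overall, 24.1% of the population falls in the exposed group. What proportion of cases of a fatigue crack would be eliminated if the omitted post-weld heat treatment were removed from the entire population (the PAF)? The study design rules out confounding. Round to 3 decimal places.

PAF ≈ 0.186

p₁ = 0.606, p₀ = 0.311.
Overall risk P(Y=1) = π·p₁ + (1−π)·p₀ = 0.241×0.606 + 0.759×0.311 = 0.3821.
Under exogeneity, PAF = [P(Y=1) − p₀] / P(Y=1).
PAF = (0.3821 − 0.311) / 0.3821 ≈ 0.1861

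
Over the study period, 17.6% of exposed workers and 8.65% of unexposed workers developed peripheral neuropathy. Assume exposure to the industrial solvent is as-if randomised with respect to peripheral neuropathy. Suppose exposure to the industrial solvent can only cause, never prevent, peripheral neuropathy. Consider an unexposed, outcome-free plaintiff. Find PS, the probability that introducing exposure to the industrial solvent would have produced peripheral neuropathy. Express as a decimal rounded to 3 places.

p₁ = 0.176, p₀ = 0.0865.
Under exogeneity and monotonicity, PS = (p₁ − p₀) / (1 − p₀).
PS = (0.176 − 0.0865) / (1 − 0.0865) = 0.0895 / 0.9135 ≈ 0.0980

PS ≈ 0.098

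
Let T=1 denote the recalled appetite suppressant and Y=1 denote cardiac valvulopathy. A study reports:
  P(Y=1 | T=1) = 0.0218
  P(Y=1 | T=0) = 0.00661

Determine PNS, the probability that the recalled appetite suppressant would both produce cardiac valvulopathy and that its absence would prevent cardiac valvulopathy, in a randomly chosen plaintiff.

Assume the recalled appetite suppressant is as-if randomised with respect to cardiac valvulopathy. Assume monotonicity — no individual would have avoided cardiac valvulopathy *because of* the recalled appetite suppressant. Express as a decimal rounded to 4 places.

Let p₁ = 0.0218, p₀ = 0.00661.
Under exogeneity and monotonicity, PNS = p₁ − p₀.
PNS = 0.0218 − 0.00661 = 0.01519

PNS ≈ 0.0152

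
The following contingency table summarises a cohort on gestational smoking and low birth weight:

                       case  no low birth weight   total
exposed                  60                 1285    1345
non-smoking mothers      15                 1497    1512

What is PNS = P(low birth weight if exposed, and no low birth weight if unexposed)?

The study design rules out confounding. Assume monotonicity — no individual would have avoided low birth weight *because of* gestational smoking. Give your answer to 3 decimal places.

p₁ = P(outcome | exposed) = 60/1345 = 0.04461
p₀ = P(outcome | unexposed) = 15/1512 = 0.0099206
Under exogeneity and monotonicity, PNS = p₁ − p₀.
PNS = 0.04461 − 0.0099206 = 0.034689

PNS ≈ 0.035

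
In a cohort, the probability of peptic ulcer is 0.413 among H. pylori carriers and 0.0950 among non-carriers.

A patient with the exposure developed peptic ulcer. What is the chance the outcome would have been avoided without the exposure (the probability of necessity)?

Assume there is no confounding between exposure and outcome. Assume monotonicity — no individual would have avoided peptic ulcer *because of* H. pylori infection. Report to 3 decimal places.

Let p₁ = 0.413, p₀ = 0.095.
Under exogeneity and monotonicity, PN = (p₁ − p₀) / p₁.
PN = (0.413 − 0.095) / 0.413 = 0.318 / 0.413 ≈ 0.7700

PN ≈ 0.770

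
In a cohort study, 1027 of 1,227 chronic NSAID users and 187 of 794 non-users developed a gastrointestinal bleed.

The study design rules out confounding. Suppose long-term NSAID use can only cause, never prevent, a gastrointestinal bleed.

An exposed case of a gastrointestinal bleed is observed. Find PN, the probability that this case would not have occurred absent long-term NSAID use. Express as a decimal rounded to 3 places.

PN ≈ 0.719

p₁ = P(outcome | exposed) = 1027/1227 = 0.837
p₀ = P(outcome | unexposed) = 187/794 = 0.23552
Under exogeneity and monotonicity, PN = (p₁ − p₀) / p₁.
PN = (0.837 − 0.23552) / 0.837 = 0.60148 / 0.837 ≈ 0.7186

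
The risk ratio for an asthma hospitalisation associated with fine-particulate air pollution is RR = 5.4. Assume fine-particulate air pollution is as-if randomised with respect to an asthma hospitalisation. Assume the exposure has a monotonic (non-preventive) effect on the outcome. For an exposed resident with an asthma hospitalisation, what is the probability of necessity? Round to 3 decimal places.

Under exogeneity and monotonicity, PN = (RR − 1) / RR = 1 − 1/RR.
PN = (5.4 − 1) / 5.4 = 4.4 / 5.4 ≈ 0.8148

PN ≈ 0.815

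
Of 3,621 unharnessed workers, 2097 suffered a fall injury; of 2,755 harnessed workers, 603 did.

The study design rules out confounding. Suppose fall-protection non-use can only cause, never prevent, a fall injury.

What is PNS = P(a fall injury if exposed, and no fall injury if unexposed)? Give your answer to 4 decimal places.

p₁ = P(outcome | exposed) = 2097/3621 = 0.57912
p₀ = P(outcome | unexposed) = 603/2755 = 0.21887
Under exogeneity and monotonicity, PNS = p₁ − p₀.
PNS = 0.57912 − 0.21887 = 0.36025

PNS ≈ 0.3602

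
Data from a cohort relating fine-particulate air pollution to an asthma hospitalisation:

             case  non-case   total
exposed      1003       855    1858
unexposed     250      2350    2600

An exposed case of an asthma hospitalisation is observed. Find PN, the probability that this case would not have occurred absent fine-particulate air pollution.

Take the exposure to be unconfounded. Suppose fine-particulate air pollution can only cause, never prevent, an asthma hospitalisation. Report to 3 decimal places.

PN ≈ 0.822

p₁ = P(outcome | exposed) = 1003/1858 = 0.53983
p₀ = P(outcome | unexposed) = 250/2600 = 0.096154
Under exogeneity and monotonicity, PN = (p₁ − p₀) / p₁.
PN = (0.53983 − 0.096154) / 0.53983 = 0.44367 / 0.53983 ≈ 0.8219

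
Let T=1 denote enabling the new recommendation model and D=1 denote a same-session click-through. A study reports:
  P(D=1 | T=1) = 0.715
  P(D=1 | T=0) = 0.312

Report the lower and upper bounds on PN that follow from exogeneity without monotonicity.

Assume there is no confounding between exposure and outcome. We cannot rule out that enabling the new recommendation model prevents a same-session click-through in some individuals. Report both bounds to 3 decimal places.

Let p₁ = 0.715, p₀ = 0.312.
Under exogeneity alone the bounds on PN are max{0,(p₁−p₀)/p₁} ≤ PN ≤ min{1,(1−p₀)/p₁}.
  lower = (p₁ − p₀)/p₁ = 0.403 / 0.715 ≈ 0.5636
  upper = min{1, (1 − p₀)/p₁} = 0.688 / 0.715 ≈ 0.9622

0.564 ≤ PN ≤ 0.962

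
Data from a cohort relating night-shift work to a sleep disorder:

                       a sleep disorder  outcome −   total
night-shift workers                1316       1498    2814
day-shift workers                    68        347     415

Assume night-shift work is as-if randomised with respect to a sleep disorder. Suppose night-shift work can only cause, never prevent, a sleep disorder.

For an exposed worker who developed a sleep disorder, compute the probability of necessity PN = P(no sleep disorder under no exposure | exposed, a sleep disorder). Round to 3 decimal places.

p₁ = P(outcome | exposed) = 1316/2814 = 0.46766
p₀ = P(outcome | unexposed) = 68/415 = 0.16386
Under exogeneity and monotonicity, PN = (p₁ − p₀)/p₁.
PN = (0.46766 − 0.16386) / 0.46766 ≈ 0.6496

PN ≈ 0.650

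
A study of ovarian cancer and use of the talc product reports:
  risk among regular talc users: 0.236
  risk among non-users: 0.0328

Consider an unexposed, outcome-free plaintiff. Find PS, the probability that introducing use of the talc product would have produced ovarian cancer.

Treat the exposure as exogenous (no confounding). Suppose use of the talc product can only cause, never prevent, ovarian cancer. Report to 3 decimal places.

PS ≈ 0.210

Let p₁ = 0.236, p₀ = 0.0328.
Under exogeneity and monotonicity, PS = (p₁ − p₀) / (1 − p₀).
PS = (0.236 − 0.0328) / (1 − 0.0328) = 0.2032 / 0.9672 ≈ 0.2101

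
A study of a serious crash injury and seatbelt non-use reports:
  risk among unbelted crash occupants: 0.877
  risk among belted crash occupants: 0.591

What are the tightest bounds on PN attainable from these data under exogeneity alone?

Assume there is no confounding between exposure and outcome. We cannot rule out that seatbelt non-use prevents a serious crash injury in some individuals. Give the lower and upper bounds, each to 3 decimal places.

0.326 ≤ PN ≤ 0.466

Let p₁ = 0.877, p₀ = 0.591.
Under exogeneity alone the bounds on PN are max{0,(p₁−p₀)/p₁} ≤ PN ≤ min{1,(1−p₀)/p₁}.
  lower = (p₁ − p₀)/p₁ = 0.286 / 0.877 ≈ 0.3261
  upper = min{1, (1 − p₀)/p₁} = 0.409 / 0.877 ≈ 0.4664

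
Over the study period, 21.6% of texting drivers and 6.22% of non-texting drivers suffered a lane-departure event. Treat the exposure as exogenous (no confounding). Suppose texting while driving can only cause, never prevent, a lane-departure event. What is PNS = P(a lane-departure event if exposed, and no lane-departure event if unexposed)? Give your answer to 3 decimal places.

p₁ = 0.216, p₀ = 0.0622.
Under exogeneity and monotonicity, PNS = p₁ − p₀.
PNS = 0.216 − 0.0622 = 0.1538

PNS ≈ 0.154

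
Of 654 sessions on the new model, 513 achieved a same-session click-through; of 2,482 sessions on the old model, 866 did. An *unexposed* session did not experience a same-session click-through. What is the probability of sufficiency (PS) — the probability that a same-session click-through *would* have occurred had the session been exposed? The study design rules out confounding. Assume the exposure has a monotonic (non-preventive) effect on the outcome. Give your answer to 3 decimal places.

p₁ = P(outcome | exposed) = 513/654 = 0.7844
p₀ = P(outcome | unexposed) = 866/2482 = 0.34891
Under exogeneity and monotonicity, PS = (p₁ − p₀) / (1 − p₀).
PS = (0.7844 − 0.34891) / (1 − 0.34891) = 0.43549 / 0.65109 ≈ 0.6689

PS ≈ 0.669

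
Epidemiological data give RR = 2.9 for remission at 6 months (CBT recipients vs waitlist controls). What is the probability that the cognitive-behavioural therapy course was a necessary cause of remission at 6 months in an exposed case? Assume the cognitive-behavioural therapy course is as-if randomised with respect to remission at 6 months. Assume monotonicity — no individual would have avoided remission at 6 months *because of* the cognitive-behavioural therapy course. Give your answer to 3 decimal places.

Under exogeneity and monotonicity, PN = (RR − 1) / RR = 1 − 1/RR.
PN = (2.9 − 1) / 2.9 = 1.9 / 2.9 ≈ 0.6552

PN ≈ 0.655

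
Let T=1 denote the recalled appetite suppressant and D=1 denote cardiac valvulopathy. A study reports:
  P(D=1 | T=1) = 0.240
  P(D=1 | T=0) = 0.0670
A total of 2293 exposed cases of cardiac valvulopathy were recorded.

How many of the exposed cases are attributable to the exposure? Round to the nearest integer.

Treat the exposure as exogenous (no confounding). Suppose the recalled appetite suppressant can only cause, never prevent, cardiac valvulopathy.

about 1653 cases

Let p₁ = 0.24, p₀ = 0.067.
PN = (p₁ − p₀)/p₁ = (0.24 − 0.067) / 0.24 ≈ 0.72083.
Attributable cases ≈ PN × (exposed cases) = 0.72083 × 2293 ≈ 1652.87.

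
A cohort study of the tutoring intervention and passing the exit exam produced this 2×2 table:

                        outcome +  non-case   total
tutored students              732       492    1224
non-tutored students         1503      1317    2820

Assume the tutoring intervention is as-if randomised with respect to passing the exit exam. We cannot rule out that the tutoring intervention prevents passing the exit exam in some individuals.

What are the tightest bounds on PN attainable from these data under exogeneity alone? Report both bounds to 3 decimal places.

0.109 ≤ PN ≤ 0.781

p₁ = P(outcome | exposed) = 732/1224 = 0.59804
p₀ = P(outcome | unexposed) = 1503/2820 = 0.53298
Under exogeneity alone the bounds on PN are max{0,(p₁−p₀)/p₁} ≤ PN ≤ min{1,(1−p₀)/p₁}.
  lower = (p₁ − p₀)/p₁ = 0.06506 / 0.59804 ≈ 0.1088
  upper = min{1, (1 − p₀)/p₁} = 0.46702 / 0.59804 ≈ 0.7809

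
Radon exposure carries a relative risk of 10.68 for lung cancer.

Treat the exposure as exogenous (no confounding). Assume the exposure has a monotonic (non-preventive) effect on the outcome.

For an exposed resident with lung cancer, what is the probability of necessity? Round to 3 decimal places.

Under exogeneity and monotonicity, PN = (RR − 1) / RR = 1 − 1/RR.
PN = (10.68 − 1) / 10.68 = 9.68 / 10.68 ≈ 0.9064

PN ≈ 0.906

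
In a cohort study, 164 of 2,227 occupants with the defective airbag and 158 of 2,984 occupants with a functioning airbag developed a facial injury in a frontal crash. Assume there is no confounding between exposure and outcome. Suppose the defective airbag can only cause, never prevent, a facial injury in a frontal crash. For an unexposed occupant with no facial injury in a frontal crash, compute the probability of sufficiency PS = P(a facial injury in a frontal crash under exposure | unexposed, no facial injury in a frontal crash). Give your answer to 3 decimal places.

p₁ = P(outcome | exposed) = 164/2227 = 0.073642
p₀ = P(outcome | unexposed) = 158/2984 = 0.052949
Under exogeneity and monotonicity, PS = (p₁ − p₀) / (1 − p₀).
PS = (0.073642 − 0.052949) / (1 − 0.052949) = 0.020693 / 0.94705 ≈ 0.0218

PS ≈ 0.022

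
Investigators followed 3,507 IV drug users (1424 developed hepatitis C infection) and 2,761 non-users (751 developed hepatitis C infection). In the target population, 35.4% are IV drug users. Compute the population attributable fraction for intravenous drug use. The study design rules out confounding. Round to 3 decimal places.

PAF ≈ 0.149

p₁ = P(outcome | exposed) = 1424/3507 = 0.40605
p₀ = P(outcome | unexposed) = 751/2761 = 0.272
Overall risk P(Y=1) = π·p₁ + (1−π)·p₀ = 0.354×0.40605 + 0.646×0.272 = 0.31945.
Under exogeneity, PAF = [P(Y=1) − p₀] / P(Y=1).
PAF = (0.31945 − 0.272) / 0.31945 ≈ 0.1485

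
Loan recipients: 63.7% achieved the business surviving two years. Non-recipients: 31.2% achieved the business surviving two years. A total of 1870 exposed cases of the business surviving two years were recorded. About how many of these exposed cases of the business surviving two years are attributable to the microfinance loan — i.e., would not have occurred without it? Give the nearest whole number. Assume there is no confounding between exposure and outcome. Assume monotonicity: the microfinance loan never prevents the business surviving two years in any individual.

about 954 cases

p₁ = 0.637, p₀ = 0.312.
PN = (p₁ − p₀)/p₁ = (0.637 − 0.312) / 0.637 ≈ 0.51020.
Attributable cases ≈ PN × (exposed cases) = 0.51020 × 1870 ≈ 954.08.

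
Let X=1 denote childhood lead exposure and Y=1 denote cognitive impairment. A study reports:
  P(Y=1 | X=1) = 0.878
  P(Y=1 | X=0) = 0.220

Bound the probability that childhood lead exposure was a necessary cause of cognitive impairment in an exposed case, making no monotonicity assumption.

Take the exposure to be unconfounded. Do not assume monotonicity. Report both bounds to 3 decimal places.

0.749 ≤ PN ≤ 0.888

Let p₁ = 0.878, p₀ = 0.22.
Under exogeneity alone the bounds on PN are max{0,(p₁−p₀)/p₁} ≤ PN ≤ min{1,(1−p₀)/p₁}.
  lower = (p₁ − p₀)/p₁ = 0.658 / 0.878 ≈ 0.7494
  upper = min{1, (1 − p₀)/p₁} = 0.78 / 0.878 ≈ 0.8884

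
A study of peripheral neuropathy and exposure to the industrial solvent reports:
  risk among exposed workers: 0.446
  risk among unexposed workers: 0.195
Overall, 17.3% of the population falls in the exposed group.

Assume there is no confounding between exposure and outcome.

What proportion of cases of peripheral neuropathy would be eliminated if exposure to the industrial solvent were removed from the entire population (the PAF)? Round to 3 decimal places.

PAF ≈ 0.182

Let p₁ = 0.446, p₀ = 0.195.
Overall risk P(Y=1) = π·p₁ + (1−π)·p₀ = 0.173×0.446 + 0.827×0.195 = 0.23842.
Under exogeneity, PAF = [P(Y=1) − p₀] / P(Y=1).
PAF = (0.23842 − 0.195) / 0.23842 ≈ 0.1821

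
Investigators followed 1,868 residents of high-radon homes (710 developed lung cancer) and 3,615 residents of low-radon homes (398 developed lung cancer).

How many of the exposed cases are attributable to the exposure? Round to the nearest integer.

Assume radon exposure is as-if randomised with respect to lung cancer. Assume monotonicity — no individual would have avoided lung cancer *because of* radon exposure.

about 504 cases

p₁ = P(outcome | exposed) = 710/1868 = 0.38009
p₀ = P(outcome | unexposed) = 398/3615 = 0.1101
PN = (p₁ − p₀)/p₁ = (0.38009 − 0.1101) / 0.38009 ≈ 0.71034.
Attributable cases ≈ PN × (exposed cases) = 0.71034 × 710 ≈ 504.34.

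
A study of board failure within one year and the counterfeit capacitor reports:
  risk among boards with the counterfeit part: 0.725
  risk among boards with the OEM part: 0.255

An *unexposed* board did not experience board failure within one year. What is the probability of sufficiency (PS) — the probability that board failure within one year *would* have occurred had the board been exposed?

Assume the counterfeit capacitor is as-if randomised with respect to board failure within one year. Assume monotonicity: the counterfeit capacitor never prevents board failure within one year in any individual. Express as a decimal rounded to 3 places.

Let p₁ = 0.725, p₀ = 0.255.
Under exogeneity and monotonicity, PS = (p₁ − p₀) / (1 − p₀).
PS = (0.725 − 0.255) / (1 − 0.255) = 0.47 / 0.745 ≈ 0.6309

PS ≈ 0.631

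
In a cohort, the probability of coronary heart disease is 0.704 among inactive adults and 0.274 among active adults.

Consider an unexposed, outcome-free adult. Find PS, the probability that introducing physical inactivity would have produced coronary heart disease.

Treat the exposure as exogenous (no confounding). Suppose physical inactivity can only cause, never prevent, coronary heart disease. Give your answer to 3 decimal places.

Let p₁ = 0.704, p₀ = 0.274.
Under exogeneity and monotonicity, PS = (p₁ − p₀) / (1 − p₀).
PS = (0.704 − 0.274) / (1 − 0.274) = 0.43 / 0.726 ≈ 0.5923

PS ≈ 0.592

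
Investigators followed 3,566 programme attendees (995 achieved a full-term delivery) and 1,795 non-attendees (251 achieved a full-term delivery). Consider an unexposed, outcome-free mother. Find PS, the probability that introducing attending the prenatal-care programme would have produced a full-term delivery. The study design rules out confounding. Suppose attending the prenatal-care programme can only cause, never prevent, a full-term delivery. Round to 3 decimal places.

p₁ = P(outcome | exposed) = 995/3566 = 0.27902
p₀ = P(outcome | unexposed) = 251/1795 = 0.13983
Under exogeneity and monotonicity, PS = (p₁ − p₀) / (1 − p₀).
PS = (0.27902 − 0.13983) / (1 − 0.13983) = 0.13919 / 0.86017 ≈ 0.1618

PS ≈ 0.162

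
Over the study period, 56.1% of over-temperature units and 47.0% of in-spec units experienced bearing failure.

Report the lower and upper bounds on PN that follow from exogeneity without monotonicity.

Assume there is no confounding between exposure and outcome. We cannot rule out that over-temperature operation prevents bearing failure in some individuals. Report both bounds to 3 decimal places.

p₁ = 0.561, p₀ = 0.47.
Under exogeneity alone the bounds on PN are max{0,(p₁−p₀)/p₁} ≤ PN ≤ min{1,(1−p₀)/p₁}.
  lower = (p₁ − p₀)/p₁ = 0.091 / 0.561 ≈ 0.1622
  upper = min{1, (1 − p₀)/p₁} = 0.53 / 0.561 ≈ 0.9447

0.162 ≤ PN ≤ 0.945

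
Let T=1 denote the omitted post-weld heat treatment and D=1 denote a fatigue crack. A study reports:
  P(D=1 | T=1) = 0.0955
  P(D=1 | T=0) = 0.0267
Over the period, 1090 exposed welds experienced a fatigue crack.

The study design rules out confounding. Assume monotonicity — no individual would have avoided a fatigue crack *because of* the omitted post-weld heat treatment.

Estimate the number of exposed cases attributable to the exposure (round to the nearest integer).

Let p₁ = 0.0955, p₀ = 0.0267.
PN = (p₁ − p₀)/p₁ = (0.0955 − 0.0267) / 0.0955 ≈ 0.72042.
Attributable cases ≈ PN × (exposed cases) = 0.72042 × 1090 ≈ 785.26.

about 785 cases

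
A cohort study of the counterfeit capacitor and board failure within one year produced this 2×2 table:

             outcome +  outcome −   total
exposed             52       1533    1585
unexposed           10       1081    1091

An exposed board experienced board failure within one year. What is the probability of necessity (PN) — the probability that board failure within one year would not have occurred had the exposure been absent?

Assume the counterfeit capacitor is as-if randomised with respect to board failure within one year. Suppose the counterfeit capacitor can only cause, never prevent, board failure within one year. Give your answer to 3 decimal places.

PN ≈ 0.721

p₁ = P(outcome | exposed) = 52/1585 = 0.032808
p₀ = P(outcome | unexposed) = 10/1091 = 0.0091659
Under exogeneity and monotonicity, PN = (p₁ − p₀) / p₁.
PN = (0.032808 − 0.0091659) / 0.032808 = 0.023642 / 0.032808 ≈ 0.7206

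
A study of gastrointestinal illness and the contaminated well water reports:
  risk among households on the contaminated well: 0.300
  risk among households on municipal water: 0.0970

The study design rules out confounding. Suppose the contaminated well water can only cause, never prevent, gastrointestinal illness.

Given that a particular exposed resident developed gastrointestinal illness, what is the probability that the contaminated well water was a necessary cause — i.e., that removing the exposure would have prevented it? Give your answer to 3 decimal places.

PN ≈ 0.677

Let p₁ = 0.3, p₀ = 0.097.
Under exogeneity and monotonicity, PN = (p₁ − p₀) / p₁.
PN = (0.3 − 0.097) / 0.3 = 0.203 / 0.3 ≈ 0.6767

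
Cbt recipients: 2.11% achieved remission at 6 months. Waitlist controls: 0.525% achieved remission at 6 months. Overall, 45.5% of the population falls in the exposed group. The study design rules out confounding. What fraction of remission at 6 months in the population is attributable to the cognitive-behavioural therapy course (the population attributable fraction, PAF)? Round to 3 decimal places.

p₁ = 0.0211, p₀ = 0.00525.
Overall risk P(Y=1) = π·p₁ + (1−π)·p₀ = 0.455×0.0211 + 0.545×0.00525 = 0.012462.
Under exogeneity, PAF = [P(Y=1) − p₀] / P(Y=1).
PAF = (0.012462 − 0.00525) / 0.012462 ≈ 0.5787

PAF ≈ 0.579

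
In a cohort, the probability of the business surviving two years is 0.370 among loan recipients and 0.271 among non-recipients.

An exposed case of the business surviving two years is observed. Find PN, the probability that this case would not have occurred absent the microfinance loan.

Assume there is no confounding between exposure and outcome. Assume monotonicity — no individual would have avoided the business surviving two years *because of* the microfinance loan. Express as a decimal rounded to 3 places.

PN ≈ 0.268

Let p₁ = 0.37, p₀ = 0.271.
Under exogeneity and monotonicity, PN = (p₁ − p₀) / p₁.
PN = (0.37 − 0.271) / 0.37 = 0.099 / 0.37 ≈ 0.2676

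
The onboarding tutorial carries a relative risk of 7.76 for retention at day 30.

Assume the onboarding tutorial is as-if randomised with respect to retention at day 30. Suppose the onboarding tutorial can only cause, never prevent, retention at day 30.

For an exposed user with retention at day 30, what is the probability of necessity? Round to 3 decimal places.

PN ≈ 0.871

Under exogeneity and monotonicity, PN = (RR − 1) / RR = 1 − 1/RR.
PN = (7.76 − 1) / 7.76 = 6.76 / 7.76 ≈ 0.8711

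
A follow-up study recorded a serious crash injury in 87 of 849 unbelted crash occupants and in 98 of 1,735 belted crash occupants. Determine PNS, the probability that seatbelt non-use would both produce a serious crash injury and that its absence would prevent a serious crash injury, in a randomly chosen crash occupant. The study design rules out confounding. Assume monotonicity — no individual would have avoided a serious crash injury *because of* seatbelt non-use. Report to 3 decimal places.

PNS ≈ 0.046

p₁ = P(outcome | exposed) = 87/849 = 0.10247
p₀ = P(outcome | unexposed) = 98/1735 = 0.056484
Under exogeneity and monotonicity, PNS = p₁ − p₀.
PNS = 0.10247 − 0.056484 = 0.045989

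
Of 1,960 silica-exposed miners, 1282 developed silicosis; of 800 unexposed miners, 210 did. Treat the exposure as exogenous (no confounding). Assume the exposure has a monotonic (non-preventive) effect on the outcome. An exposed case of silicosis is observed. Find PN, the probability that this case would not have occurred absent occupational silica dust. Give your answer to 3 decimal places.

p₁ = P(outcome | exposed) = 1282/1960 = 0.65408
p₀ = P(outcome | unexposed) = 210/800 = 0.2625
Under exogeneity and monotonicity, PN = (p₁ − p₀) / p₁.
PN = (0.65408 − 0.2625) / 0.65408 = 0.39158 / 0.65408 ≈ 0.5987

PN ≈ 0.599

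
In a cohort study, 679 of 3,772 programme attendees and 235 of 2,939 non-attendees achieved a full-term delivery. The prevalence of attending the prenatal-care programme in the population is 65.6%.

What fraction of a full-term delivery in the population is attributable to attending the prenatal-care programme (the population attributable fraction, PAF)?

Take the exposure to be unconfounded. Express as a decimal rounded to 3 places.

PAF ≈ 0.451

p₁ = P(outcome | exposed) = 679/3772 = 0.18001
p₀ = P(outcome | unexposed) = 235/2939 = 0.079959
Overall risk P(Y=1) = π·p₁ + (1−π)·p₀ = 0.656×0.18001 + 0.344×0.079959 = 0.14559.
Under exogeneity, PAF = [P(Y=1) − p₀] / P(Y=1).
PAF = (0.14559 − 0.079959) / 0.14559 ≈ 0.4508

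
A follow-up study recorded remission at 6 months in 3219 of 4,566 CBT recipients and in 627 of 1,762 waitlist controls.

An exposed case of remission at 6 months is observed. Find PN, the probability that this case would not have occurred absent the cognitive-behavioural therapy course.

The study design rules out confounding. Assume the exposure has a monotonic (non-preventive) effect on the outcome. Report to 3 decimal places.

p₁ = P(outcome | exposed) = 3219/4566 = 0.70499
p₀ = P(outcome | unexposed) = 627/1762 = 0.35585
Under exogeneity and monotonicity, PN = (p₁ − p₀) / p₁.
PN = (0.70499 − 0.35585) / 0.70499 = 0.34915 / 0.70499 ≈ 0.4952

PN ≈ 0.495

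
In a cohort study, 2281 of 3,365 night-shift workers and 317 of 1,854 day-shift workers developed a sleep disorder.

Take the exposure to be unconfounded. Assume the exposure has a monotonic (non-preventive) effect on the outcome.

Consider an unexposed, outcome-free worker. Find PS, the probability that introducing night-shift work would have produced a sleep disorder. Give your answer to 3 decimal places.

PS ≈ 0.611

p₁ = P(outcome | exposed) = 2281/3365 = 0.67786
p₀ = P(outcome | unexposed) = 317/1854 = 0.17098
Under exogeneity and monotonicity, PS = (p₁ − p₀) / (1 − p₀).
PS = (0.67786 − 0.17098) / (1 − 0.17098) = 0.50688 / 0.82902 ≈ 0.6114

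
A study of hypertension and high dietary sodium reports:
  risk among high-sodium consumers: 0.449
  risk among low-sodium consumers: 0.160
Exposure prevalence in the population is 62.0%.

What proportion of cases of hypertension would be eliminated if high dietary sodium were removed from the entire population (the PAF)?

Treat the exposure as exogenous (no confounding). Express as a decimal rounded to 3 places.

PAF ≈ 0.528

Let p₁ = 0.449, p₀ = 0.16.
Overall risk P(Y=1) = π·p₁ + (1−π)·p₀ = 0.62×0.449 + 0.38×0.16 = 0.33918.
Under exogeneity, PAF = [P(Y=1) − p₀] / P(Y=1).
PAF = (0.33918 − 0.16) / 0.33918 ≈ 0.5283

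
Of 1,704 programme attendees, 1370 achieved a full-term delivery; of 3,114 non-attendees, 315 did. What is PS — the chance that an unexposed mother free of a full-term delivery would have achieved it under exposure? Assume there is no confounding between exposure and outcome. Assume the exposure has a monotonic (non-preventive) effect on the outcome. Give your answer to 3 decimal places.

p₁ = P(outcome | exposed) = 1370/1704 = 0.80399
p₀ = P(outcome | unexposed) = 315/3114 = 0.10116
Under exogeneity and monotonicity, PS = (p₁ − p₀) / (1 − p₀).
PS = (0.80399 − 0.10116) / (1 − 0.10116) = 0.70283 / 0.89884 ≈ 0.7819

PS ≈ 0.782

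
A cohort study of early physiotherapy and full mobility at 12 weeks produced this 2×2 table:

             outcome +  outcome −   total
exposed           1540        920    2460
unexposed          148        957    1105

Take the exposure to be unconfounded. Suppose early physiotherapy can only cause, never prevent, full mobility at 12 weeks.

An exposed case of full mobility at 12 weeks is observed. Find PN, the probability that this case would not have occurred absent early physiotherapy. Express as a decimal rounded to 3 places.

p₁ = P(outcome | exposed) = 1540/2460 = 0.62602
p₀ = P(outcome | unexposed) = 148/1105 = 0.13394
Under exogeneity and monotonicity, PN = (p₁ − p₀) / p₁.
PN = (0.62602 − 0.13394) / 0.62602 = 0.49208 / 0.62602 ≈ 0.7860

PN ≈ 0.786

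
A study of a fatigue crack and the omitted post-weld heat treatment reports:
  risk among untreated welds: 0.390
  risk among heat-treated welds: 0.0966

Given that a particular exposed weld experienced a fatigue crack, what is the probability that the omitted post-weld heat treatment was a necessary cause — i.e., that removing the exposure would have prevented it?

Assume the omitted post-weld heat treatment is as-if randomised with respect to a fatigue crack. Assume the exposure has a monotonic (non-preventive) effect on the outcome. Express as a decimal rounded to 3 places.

PN ≈ 0.752

Let p₁ = 0.39, p₀ = 0.0966.
Under exogeneity and monotonicity, PN = (p₁ − p₀) / p₁.
PN = (0.39 − 0.0966) / 0.39 = 0.2934 / 0.39 ≈ 0.7523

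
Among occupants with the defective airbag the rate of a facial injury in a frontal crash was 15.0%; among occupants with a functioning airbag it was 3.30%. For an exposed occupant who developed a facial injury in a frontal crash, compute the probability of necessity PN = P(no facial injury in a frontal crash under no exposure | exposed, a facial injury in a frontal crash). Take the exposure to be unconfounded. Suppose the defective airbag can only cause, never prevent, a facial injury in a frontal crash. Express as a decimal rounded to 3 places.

p₁ = 0.15, p₀ = 0.033.
Under exogeneity and monotonicity, PN = (p₁ − p₀) / p₁.
PN = (0.15 − 0.033) / 0.15 = 0.117 / 0.15 ≈ 0.7800

PN ≈ 0.780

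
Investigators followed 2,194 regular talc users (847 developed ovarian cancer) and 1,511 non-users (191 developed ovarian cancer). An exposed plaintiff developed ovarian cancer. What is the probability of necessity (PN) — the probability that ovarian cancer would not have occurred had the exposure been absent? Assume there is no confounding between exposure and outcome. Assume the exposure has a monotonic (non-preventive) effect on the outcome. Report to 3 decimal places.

p₁ = P(outcome | exposed) = 847/2194 = 0.38605
p₀ = P(outcome | unexposed) = 191/1511 = 0.12641
Under exogeneity and monotonicity, PN = (p₁ − p₀) / p₁.
PN = (0.38605 − 0.12641) / 0.38605 = 0.25965 / 0.38605 ≈ 0.6726

PN ≈ 0.673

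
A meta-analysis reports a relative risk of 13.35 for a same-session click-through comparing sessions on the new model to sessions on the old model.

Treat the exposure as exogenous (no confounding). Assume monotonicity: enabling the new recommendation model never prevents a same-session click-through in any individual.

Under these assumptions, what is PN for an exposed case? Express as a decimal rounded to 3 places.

Under exogeneity and monotonicity, PN = (RR − 1) / RR = 1 − 1/RR.
PN = (13.35 − 1) / 13.35 = 12.35 / 13.35 ≈ 0.9251

PN ≈ 0.925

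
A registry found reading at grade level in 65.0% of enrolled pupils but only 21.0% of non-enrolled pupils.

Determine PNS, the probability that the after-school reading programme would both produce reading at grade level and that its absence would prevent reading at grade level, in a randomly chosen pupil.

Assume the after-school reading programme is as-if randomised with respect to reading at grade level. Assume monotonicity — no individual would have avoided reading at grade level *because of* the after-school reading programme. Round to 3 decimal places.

PNS ≈ 0.440

p₁ = 0.65, p₀ = 0.21.
Under exogeneity and monotonicity, PNS = p₁ − p₀.
PNS = 0.65 − 0.21 = 0.44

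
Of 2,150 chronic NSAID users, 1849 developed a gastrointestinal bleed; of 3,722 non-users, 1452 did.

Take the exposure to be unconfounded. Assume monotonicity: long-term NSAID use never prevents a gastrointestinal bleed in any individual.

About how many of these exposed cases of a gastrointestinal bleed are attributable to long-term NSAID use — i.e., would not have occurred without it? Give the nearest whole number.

p₁ = P(outcome | exposed) = 1849/2150 = 0.86
p₀ = P(outcome | unexposed) = 1452/3722 = 0.39011
PN = (p₁ − p₀)/p₁ = (0.86 − 0.39011) / 0.86 ≈ 0.54638.
Attributable cases ≈ PN × (exposed cases) = 0.54638 × 1849 ≈ 1010.26.

about 1010 cases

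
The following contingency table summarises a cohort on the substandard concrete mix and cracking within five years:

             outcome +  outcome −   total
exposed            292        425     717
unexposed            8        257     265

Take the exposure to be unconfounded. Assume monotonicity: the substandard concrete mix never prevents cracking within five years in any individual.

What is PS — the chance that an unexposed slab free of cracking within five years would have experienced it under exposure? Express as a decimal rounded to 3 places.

p₁ = P(outcome | exposed) = 292/717 = 0.40725
p₀ = P(outcome | unexposed) = 8/265 = 0.030189
Under exogeneity and monotonicity, PS = (p₁ − p₀)/(1 − p₀).
PS = (0.40725 − 0.030189) / 0.96981 ≈ 0.3888

PS ≈ 0.389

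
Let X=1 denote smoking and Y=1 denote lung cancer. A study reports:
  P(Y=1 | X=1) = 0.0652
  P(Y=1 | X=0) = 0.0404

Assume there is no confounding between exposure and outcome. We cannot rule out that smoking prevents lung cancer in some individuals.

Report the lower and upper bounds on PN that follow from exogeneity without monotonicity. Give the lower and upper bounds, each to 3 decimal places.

0.380 ≤ PN ≤ 1.000

Let p₁ = 0.0652, p₀ = 0.0404.
Under exogeneity alone the bounds on PN are max{0,(p₁−p₀)/p₁} ≤ PN ≤ min{1,(1−p₀)/p₁}.
  lower = (p₁ − p₀)/p₁ = 0.0248 / 0.0652 ≈ 0.3804
  upper = min{1, (1 − p₀)/p₁} = 0.9596 / 0.0652 ≈ 14.7178 → capped at 1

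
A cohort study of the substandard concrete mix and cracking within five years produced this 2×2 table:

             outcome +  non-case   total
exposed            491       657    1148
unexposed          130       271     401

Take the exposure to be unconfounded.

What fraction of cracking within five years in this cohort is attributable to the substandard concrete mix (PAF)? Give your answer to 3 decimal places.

PAF ≈ 0.191

p₁ = P(outcome | exposed) = 491/1148 = 0.4277
p₀ = P(outcome | unexposed) = 130/401 = 0.32419
Exposure prevalence π = 1148/1549 = 0.74112; overall risk P(Y=1) = 0.4009.
Under exogeneity, PAF = [P(Y=1) − p₀]/P(Y=1).
PAF = (0.4009 − 0.32419) / 0.4009 ≈ 0.1914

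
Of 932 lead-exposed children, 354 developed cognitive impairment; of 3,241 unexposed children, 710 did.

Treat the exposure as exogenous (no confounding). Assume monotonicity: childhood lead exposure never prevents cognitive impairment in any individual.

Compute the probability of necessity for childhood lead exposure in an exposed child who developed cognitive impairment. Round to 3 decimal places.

PN ≈ 0.423

p₁ = P(outcome | exposed) = 354/932 = 0.37983
p₀ = P(outcome | unexposed) = 710/3241 = 0.21907
Under exogeneity and monotonicity, PN = (p₁ − p₀) / p₁.
PN = (0.37983 − 0.21907) / 0.37983 = 0.16076 / 0.37983 ≈ 0.4232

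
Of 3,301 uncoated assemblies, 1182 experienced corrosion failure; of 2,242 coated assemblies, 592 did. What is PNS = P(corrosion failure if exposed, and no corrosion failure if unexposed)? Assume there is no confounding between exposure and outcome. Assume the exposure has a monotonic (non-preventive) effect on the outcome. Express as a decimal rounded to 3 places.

PNS ≈ 0.094

p₁ = P(outcome | exposed) = 1182/3301 = 0.35807
p₀ = P(outcome | unexposed) = 592/2242 = 0.26405
Under exogeneity and monotonicity, PNS = p₁ − p₀.
PNS = 0.35807 − 0.26405 = 0.094023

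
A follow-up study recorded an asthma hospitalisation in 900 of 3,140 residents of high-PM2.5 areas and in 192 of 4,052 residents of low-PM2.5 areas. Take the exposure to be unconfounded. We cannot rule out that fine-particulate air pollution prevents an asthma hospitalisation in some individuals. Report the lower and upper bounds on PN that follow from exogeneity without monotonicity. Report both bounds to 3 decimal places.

p₁ = P(outcome | exposed) = 900/3140 = 0.28662
p₀ = P(outcome | unexposed) = 192/4052 = 0.047384
Under exogeneity alone the bounds on PN are max{0,(p₁−p₀)/p₁} ≤ PN ≤ min{1,(1−p₀)/p₁}.
  lower = (p₁ − p₀)/p₁ = 0.23924 / 0.28662 ≈ 0.8347
  upper = min{1, (1 − p₀)/p₁} = 0.95262 / 0.28662 ≈ 3.3236 → capped at 1

0.835 ≤ PN ≤ 1.000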